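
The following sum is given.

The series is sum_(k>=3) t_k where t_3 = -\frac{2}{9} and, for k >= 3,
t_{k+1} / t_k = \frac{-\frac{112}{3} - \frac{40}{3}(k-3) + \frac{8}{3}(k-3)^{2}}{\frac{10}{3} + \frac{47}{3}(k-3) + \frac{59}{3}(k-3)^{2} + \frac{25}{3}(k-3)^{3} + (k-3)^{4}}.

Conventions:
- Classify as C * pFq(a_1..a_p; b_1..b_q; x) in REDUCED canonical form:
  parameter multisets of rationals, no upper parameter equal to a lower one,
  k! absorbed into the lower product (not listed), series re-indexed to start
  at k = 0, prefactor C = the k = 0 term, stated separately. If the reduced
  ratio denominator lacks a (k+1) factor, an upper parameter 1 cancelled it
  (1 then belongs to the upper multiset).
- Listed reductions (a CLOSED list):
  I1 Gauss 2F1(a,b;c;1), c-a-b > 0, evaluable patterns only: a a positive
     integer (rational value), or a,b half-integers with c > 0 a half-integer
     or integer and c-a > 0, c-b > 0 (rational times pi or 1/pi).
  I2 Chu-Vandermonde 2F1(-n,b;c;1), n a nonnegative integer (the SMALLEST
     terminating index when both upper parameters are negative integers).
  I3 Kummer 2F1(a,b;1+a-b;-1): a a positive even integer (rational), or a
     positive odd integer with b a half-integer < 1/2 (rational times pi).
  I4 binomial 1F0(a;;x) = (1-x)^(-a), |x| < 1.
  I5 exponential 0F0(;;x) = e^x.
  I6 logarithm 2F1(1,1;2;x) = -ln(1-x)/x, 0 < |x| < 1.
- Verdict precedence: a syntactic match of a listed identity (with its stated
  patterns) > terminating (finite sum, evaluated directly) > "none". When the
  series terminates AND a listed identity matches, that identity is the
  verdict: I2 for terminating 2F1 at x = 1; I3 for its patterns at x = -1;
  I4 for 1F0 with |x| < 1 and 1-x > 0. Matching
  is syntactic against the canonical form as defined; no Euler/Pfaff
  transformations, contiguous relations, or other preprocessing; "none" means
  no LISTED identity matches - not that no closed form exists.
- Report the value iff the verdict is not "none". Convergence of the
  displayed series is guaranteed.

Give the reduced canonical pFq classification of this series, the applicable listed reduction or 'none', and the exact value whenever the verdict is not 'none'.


Key observation: t_0 being -\frac{2}{9}, the parameter 2 appears in both the upper and lower lists and cancels.
Ratio: r(k) = \frac{8}{3} * (k-7) / [(k+\frac{1}{3}) (k+5) (k+1)] - rational in k. x = \frac{8}{3}; t_0 = -\frac{2}{9}; negate the roots.

Reduced: x = \frac{8}{3}, 1F2, upper = {-7}, lower = {\frac{1}{3}, 5}, C = -\frac{2}{9}. Verdict: terminating - upper parameter -7 makes this a finite sum (last index 7), evaluated exactly. Exact value: \frac{4206038}{10783773}.


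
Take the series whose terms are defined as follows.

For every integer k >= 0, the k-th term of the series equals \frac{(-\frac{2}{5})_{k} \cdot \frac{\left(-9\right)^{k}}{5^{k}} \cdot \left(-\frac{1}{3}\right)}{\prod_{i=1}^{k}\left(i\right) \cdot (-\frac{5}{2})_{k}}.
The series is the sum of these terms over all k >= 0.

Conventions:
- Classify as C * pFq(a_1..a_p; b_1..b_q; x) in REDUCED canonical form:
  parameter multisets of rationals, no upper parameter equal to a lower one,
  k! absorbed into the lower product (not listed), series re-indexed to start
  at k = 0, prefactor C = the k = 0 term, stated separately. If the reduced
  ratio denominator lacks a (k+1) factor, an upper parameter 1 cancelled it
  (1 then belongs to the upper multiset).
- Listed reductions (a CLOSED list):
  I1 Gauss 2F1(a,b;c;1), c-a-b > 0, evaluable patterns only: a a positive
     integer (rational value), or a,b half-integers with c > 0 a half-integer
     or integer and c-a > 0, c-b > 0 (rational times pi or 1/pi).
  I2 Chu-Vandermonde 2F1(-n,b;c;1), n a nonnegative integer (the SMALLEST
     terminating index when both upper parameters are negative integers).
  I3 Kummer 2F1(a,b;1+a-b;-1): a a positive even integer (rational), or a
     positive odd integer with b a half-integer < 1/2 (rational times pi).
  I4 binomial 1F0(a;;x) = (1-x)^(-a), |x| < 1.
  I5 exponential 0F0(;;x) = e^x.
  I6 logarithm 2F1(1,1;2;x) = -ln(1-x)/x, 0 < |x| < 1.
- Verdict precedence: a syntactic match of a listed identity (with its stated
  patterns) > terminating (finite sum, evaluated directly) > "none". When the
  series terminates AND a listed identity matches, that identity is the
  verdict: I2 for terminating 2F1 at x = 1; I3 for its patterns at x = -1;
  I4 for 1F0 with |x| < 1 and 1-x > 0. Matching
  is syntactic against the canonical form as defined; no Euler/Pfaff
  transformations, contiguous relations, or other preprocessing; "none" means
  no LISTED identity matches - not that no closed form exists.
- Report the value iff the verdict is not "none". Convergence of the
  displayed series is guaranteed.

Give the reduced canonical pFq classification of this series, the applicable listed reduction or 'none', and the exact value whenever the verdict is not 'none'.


Canonical form: C = -\frac{1}{3} times 1F1 with upper {-\frac{2}{5}}, lower {-\frac{5}{2}}, x = -\frac{9}{5}. Verdict: none (x = -\frac{9}{5}): each listed identity misses the multisets {-\frac{2}{5}} ; {-\frac{5}{2}}.

First insight: t_0 = -\frac{1}{3} here, and the product of the first k integers (prefactor -1/3) is k!.
Ratio: r(k) = -\frac{9}{5} * (k-\frac{2}{5}) / [(k-\frac{5}{2}) (k+1)] ; factor over Q: parameters, x = -\frac{9}{5}, and C = -\frac{1}{3}.


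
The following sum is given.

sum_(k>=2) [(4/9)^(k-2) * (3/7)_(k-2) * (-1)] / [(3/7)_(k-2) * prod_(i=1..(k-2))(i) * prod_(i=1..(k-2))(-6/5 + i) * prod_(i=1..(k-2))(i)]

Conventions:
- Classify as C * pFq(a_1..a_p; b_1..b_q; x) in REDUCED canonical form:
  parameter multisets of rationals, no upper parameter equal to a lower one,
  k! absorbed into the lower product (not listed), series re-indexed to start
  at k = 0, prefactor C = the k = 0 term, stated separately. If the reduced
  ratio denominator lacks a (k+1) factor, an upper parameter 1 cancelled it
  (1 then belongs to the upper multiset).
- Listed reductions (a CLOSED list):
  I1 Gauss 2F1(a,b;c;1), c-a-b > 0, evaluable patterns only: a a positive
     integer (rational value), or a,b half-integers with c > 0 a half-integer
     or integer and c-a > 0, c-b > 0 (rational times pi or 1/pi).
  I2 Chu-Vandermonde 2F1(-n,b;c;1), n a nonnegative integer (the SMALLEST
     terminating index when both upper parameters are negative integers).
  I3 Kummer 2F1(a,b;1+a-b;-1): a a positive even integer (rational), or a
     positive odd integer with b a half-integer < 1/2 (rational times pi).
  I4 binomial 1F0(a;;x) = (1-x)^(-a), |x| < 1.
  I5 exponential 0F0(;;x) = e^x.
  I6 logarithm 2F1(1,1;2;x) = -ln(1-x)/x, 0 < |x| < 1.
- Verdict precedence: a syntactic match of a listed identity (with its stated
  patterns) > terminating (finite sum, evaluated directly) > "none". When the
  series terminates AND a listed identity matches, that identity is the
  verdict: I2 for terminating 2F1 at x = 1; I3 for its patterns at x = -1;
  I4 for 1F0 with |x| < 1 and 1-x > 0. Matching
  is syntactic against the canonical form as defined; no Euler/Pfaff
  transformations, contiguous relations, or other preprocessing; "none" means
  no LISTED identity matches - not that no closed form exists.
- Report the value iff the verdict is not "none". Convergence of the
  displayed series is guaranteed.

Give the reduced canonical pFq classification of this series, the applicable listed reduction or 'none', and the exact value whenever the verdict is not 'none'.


Classification (C = -1): 0F2 with upper {-}, lower {-1/5, 1}, argument x = 4/9. Verdict: no listed reduction: x = 4/9 and upper {-} fail every I1-I6 pattern.

Key step: t_0 being -1, the product of the first k integers (prefactor -1) is k!.
Ratio: r(k) = (4/9) * 1 / [(k-1/5) (k+1) (k+1)] - rational in k. x = (4/9); t_0 = -1; negate the roots.


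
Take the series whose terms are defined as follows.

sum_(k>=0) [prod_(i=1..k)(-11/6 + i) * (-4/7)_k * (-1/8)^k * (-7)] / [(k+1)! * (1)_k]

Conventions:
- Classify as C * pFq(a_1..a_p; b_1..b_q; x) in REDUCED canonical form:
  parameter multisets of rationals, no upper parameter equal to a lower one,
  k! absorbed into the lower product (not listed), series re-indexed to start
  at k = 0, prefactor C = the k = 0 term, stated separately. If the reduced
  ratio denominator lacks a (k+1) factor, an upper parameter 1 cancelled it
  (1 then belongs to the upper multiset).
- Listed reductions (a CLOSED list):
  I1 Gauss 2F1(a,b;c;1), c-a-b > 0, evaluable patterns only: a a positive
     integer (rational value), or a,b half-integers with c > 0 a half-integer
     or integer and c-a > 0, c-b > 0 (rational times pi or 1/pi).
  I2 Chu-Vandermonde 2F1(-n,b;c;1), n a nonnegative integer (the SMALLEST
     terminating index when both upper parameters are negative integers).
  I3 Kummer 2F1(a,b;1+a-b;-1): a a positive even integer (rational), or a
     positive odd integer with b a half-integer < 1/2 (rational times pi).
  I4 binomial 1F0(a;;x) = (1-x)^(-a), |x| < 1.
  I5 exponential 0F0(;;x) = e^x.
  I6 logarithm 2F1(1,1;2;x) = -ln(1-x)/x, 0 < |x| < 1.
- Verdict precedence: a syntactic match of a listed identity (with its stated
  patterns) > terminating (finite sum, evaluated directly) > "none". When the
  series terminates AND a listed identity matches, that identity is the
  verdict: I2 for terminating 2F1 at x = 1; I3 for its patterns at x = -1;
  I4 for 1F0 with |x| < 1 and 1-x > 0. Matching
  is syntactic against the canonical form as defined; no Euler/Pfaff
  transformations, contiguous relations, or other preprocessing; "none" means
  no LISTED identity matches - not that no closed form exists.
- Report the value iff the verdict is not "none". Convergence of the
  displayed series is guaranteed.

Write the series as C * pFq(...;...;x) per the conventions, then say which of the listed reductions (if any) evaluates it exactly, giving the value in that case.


Structural cue: t_0 = -7 here, and the running product (C = -7) telescopes to a rising factorial.
Ratio: r(k) = (-1/8) * (k-5/6) (k-4/7) / [(k+2) (k+1)] - rational in k. x = (-1/8); t_0 = -7; negate the roots.

The series (x = -1/8) is 2F1: upper {-5/6, -4/7}, lower {2}, prefactor -7. Verdict: none. A 2F1 with upper {-5/6, -4/7} fits none of I1-I6 at x = -1/8; the sum runs forever.


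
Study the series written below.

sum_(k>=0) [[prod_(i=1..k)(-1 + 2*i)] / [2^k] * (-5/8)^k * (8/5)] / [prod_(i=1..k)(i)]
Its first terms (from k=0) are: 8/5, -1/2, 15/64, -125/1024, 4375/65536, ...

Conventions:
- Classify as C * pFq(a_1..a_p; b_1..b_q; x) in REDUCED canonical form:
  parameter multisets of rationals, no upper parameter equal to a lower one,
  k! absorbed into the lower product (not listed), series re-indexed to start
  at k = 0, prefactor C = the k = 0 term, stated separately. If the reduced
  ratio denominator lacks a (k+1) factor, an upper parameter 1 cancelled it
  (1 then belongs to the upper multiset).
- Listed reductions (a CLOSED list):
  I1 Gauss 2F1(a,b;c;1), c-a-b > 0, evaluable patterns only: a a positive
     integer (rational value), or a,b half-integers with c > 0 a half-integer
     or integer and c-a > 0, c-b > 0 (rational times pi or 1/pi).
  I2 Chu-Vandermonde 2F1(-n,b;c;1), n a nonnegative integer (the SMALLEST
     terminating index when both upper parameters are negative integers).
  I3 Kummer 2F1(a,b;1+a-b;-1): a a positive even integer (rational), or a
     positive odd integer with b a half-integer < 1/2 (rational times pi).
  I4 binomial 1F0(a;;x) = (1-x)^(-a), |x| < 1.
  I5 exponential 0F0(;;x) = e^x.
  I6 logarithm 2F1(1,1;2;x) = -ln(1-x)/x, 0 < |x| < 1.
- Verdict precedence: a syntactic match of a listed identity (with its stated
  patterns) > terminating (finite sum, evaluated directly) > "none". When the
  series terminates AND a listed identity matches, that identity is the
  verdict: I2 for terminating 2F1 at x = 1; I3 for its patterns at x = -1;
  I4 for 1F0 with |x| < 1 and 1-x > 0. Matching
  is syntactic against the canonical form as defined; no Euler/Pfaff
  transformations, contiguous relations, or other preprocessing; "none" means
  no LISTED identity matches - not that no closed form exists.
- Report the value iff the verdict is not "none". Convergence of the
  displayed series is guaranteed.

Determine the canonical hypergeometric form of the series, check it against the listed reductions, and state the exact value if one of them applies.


Canonical form: C = 8/5 times 1F0 with upper {1/2}, lower {-}, x = -5/8. Verdict: the binomial series (I4) fires (the 1F0 binomial series: exponent -1/2, x = -5/8). Its exact value is (8/5) * (13/8)^(-1/2).

First insight: with t_0 = 8/5, the odd product 1*3*...*(2k-1) (C = 8/5) is 2^k (1/2)_k.
Step ratio: r(k) = (-5/8) * (k+1/2) / [(k+1)] - rational; roots negated = parameters, x = (-5/8), C = 8/5.


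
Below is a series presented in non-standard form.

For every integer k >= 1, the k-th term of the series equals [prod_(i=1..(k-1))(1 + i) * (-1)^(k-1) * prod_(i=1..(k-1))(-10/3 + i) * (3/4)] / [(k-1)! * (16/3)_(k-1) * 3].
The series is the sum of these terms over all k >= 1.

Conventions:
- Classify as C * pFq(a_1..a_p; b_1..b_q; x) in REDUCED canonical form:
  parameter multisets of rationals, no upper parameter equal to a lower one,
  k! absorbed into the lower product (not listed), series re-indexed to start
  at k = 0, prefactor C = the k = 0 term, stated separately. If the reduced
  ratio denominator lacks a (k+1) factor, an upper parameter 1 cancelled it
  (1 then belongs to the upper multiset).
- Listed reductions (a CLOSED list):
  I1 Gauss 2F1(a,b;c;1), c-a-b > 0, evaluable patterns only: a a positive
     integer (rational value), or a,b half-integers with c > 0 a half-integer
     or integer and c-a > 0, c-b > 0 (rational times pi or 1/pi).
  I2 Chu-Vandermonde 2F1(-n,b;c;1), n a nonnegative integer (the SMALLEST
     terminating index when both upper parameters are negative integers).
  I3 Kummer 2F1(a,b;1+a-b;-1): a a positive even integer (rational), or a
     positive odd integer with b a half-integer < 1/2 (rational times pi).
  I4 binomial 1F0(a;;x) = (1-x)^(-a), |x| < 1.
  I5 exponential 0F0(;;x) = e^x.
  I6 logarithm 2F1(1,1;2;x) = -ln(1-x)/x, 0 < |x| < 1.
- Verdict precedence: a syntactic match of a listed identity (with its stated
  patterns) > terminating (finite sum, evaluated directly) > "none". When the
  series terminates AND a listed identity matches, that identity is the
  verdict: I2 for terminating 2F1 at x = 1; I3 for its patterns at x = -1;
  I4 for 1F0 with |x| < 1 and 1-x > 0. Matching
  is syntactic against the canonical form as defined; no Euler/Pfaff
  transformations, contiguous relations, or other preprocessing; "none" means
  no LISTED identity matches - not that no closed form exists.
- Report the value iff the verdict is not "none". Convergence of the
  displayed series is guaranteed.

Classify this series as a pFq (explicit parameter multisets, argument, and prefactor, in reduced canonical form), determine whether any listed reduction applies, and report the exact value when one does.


At argument -1: a 2F1 with upper {-7/3, 2}, lower {16/3}, scaled by C = 1/4. Verdict: the Kummer evaluation I3 fires (x = -1; c = 16/3 equals 1+a-b for upper {-7/3, 2}: listed pattern). Its exact value is 13/24.

The tell: with t_0 = 1/4, the constant factors (C = 1/4, x = -1) combine into one prefactor.
Adjacent-term ratio: r(k) = (-1) * (k-7/3) (k+2) / [(k+16/3) (k+1)] - rational; roots negated = parameters, x = (-1), C = 1/4.


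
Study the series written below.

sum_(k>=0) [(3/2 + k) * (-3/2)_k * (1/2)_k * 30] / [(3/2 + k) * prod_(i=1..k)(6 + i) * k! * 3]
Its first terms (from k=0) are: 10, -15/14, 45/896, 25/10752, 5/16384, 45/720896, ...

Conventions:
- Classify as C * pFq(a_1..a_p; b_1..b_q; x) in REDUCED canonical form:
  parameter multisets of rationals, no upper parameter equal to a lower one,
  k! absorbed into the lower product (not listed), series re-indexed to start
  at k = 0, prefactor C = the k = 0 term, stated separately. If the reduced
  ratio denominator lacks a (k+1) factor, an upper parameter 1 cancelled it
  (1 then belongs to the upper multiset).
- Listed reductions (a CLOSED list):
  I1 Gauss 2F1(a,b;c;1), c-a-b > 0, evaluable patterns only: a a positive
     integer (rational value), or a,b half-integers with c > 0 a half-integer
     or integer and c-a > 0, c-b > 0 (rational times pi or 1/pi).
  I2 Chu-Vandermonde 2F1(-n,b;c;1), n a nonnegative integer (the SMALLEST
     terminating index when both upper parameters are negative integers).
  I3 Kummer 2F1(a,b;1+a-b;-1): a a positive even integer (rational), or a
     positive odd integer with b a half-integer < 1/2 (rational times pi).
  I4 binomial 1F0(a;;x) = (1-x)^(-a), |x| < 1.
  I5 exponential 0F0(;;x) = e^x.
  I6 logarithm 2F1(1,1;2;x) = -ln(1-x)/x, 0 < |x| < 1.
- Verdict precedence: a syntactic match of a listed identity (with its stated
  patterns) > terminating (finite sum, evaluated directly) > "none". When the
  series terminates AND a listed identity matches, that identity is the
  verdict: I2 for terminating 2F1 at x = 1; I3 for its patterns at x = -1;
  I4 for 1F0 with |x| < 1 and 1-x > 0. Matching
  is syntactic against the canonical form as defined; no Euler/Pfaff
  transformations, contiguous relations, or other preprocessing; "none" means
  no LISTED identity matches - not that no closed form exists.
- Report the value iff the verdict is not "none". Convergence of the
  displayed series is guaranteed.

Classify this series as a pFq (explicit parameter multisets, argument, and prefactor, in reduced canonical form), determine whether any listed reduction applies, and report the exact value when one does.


Prefactor 10, argument 1: 2F1 with upper {-3/2, 1/2} over lower {7}. Verdict: this is Gauss (I1, half-integer pattern) (x = 1; upper {-3/2, 1/2} half-integers, c = 7 in the evaluable pattern). Sum: (8388608/297297) / pi.

First insight: x = 1 and the constant factors (C = 10, x = 1) combine into one prefactor.
Consecutive-term ratio: r(k) = 1 * (k-3/2) (k+1/2) / [(k+7) (k+1)] - rational in k, leading ratio 1; with t_0 = 10, classification follows.


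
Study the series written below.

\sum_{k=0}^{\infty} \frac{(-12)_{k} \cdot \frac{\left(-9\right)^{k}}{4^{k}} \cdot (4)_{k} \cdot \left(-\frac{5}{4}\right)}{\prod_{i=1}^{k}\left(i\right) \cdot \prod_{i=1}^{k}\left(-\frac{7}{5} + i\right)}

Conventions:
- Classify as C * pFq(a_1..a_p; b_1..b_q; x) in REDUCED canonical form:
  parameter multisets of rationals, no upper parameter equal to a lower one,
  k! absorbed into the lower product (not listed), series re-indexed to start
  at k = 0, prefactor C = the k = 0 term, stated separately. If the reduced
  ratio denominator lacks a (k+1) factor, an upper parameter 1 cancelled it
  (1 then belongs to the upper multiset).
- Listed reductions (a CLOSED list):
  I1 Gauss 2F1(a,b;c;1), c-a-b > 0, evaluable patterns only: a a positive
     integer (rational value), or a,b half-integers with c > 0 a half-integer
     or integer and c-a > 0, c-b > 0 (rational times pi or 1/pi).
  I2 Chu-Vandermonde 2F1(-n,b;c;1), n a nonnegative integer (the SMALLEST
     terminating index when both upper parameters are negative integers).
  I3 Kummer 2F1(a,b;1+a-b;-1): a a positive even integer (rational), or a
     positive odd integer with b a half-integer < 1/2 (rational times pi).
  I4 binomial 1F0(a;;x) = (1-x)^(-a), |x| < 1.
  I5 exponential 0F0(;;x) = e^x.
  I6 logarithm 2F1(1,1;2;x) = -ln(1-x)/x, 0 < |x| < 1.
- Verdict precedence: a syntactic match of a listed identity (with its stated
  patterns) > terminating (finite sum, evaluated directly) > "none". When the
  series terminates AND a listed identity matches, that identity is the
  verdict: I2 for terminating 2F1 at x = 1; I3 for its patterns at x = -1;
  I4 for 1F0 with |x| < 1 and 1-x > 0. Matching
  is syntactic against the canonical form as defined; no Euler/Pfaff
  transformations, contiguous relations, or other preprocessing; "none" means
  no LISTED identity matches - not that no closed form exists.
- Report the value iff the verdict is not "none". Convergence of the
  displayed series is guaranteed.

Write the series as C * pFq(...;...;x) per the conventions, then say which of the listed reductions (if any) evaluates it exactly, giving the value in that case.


Reduced: x = -\frac{9}{4}, 2F1, upper = {-12, 4}, lower = {-\frac{2}{5}}, C = -\frac{5}{4}. Verdict: terminating. With -12 upstairs the series is a 13-term polynomial sum; evaluated term by term. Sum: \frac{164619370759021296008005}{6217233596416}.

Key step: x = -\frac{9}{4} and the lower running product (C = -5/4, x = -9/4) is a rising factorial.
Ratio: r(k) = -\frac{9}{4} * (k-12) (k+4) / [(k-\frac{2}{5}) (k+1)] - poly over poly, x = -\frac{9}{4} from leading terms; C = -\frac{5}{4} at k = 0.


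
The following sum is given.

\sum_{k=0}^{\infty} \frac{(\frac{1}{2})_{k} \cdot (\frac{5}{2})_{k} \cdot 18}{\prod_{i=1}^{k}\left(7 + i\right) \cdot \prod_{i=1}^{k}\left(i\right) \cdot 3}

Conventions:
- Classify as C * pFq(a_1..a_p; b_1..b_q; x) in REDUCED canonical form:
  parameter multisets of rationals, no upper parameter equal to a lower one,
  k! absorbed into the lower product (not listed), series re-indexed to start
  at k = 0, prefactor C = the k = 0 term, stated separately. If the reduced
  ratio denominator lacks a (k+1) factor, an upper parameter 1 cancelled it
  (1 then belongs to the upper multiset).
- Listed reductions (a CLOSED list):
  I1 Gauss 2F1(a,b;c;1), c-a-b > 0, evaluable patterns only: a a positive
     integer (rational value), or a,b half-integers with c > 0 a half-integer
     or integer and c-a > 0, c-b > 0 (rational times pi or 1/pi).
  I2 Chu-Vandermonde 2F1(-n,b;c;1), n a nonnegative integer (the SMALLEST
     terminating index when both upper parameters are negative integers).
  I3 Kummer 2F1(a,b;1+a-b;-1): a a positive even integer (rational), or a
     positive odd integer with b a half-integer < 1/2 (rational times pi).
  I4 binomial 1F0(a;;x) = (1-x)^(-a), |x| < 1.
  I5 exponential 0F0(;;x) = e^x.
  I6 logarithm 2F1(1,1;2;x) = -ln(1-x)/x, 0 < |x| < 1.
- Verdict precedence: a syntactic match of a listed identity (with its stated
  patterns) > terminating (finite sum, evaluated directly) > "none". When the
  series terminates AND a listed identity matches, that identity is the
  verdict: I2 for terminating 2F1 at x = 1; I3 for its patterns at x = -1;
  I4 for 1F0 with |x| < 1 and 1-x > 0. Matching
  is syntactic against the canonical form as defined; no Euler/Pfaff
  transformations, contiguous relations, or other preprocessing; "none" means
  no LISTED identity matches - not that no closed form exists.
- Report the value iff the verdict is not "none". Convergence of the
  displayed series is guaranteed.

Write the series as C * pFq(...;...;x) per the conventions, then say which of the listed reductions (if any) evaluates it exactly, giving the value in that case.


Classification (C = 6): 2F1 with upper {\frac{1}{2}, \frac{5}{2}}, lower {8}, argument x = 1. Verdict at x = 1: Gauss (I1, half-integer pattern) matches (x = 1; upper {\frac{1}{2}, \frac{5}{2}} half-integers, c = 8 in the evaluable pattern). Sum: \frac{1048576}{45045} / \pi.

The tell: with t_0 = 6, the product of the first k integers (prefactor 6) is k!.
Adjacent-term ratio: r(k) = 1 * (k+\frac{1}{2}) (k+\frac{5}{2}) / [(k+8) (k+1)] - rational in k, leading ratio 1; with t_0 = 6, classification follows.


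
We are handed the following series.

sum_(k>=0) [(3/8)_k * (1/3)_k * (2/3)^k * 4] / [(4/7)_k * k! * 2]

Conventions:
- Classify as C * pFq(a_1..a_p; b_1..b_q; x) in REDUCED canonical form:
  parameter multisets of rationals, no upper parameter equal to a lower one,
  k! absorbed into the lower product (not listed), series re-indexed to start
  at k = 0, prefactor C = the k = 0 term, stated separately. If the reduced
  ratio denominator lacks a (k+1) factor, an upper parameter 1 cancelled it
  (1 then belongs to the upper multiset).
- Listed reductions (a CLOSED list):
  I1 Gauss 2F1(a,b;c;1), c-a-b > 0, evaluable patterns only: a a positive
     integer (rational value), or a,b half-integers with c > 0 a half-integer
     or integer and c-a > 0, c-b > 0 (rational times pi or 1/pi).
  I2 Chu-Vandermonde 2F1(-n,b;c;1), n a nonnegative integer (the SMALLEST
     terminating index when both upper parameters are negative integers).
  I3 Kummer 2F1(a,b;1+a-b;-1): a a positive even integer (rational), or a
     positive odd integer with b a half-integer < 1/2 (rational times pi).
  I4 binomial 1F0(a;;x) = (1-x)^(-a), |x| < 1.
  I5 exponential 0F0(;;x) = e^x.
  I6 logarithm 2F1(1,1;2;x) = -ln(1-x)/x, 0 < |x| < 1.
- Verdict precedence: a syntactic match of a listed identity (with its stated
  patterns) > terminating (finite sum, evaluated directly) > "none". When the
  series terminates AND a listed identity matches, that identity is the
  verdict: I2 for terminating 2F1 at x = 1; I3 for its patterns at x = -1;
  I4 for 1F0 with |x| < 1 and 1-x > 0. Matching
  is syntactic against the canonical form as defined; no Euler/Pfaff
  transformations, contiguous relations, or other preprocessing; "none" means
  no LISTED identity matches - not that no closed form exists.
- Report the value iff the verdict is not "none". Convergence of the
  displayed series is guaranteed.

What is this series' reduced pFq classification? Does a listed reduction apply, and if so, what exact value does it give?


Reduced: x = 2/3, 2F1, upper = {1/3, 3/8}, lower = {4/7}, C = 2. Verdict: none - this 2F1 at x = 2/3 matches no listed pattern, and upper {1/3, 3/8} holds no stopper.

The tell: x = (2/3) and the constant factors (C = 2, x = 2/3) combine into one prefactor.
Ratio: r(k) = (2/3) * (k+1/3) (k+3/8) / [(k+4/7) (k+1)] - rational in k, leading ratio (2/3); with t_0 = 2, classification follows.


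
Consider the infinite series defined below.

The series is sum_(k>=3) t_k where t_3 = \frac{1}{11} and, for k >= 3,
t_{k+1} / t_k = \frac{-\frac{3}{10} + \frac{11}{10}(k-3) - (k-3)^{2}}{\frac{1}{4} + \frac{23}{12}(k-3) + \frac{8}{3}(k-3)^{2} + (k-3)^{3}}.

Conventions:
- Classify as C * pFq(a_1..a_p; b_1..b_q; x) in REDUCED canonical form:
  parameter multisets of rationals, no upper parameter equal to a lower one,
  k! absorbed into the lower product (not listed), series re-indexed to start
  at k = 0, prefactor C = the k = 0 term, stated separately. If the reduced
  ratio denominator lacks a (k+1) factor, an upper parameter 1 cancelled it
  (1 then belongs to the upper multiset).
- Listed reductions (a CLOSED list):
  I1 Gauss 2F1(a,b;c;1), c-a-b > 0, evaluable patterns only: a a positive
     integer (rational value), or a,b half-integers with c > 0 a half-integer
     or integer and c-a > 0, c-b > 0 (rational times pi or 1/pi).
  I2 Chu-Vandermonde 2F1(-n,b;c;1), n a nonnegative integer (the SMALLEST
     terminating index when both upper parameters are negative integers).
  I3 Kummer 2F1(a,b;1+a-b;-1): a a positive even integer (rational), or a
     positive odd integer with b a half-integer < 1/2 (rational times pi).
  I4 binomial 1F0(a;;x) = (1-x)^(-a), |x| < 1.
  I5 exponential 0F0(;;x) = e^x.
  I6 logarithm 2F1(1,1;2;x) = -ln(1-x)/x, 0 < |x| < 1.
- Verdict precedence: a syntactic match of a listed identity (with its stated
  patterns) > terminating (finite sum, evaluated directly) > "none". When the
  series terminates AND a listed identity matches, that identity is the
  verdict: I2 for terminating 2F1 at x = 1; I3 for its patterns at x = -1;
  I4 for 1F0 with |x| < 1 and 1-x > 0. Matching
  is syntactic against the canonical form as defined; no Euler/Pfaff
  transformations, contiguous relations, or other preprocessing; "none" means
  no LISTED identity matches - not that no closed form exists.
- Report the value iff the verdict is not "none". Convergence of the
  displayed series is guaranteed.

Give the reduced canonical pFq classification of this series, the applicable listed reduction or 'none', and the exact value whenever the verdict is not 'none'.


x = -1 here; the reduced form reads 2F2, upper {-\frac{3}{5}, -\frac{1}{2}}, lower {\frac{1}{6}, \frac{3}{2}}, C = \frac{1}{11}. Verdict: none (x = -1): each listed identity misses the multisets {-\frac{3}{5}, -\frac{1}{2}} ; {\frac{1}{6}, \frac{3}{2}}.

Key observation: t_0 = \frac{1}{11} here, and factor the ratio over Q (prefactor 1/11): negated roots = parameters.
Step ratio: r(k) = -1 * (k-\frac{3}{5}) (k-\frac{1}{2}) / [(k+\frac{1}{6}) (k+\frac{3}{2}) (k+1)] ; factor over Q: parameters, x = -1, and C = \frac{1}{11}.


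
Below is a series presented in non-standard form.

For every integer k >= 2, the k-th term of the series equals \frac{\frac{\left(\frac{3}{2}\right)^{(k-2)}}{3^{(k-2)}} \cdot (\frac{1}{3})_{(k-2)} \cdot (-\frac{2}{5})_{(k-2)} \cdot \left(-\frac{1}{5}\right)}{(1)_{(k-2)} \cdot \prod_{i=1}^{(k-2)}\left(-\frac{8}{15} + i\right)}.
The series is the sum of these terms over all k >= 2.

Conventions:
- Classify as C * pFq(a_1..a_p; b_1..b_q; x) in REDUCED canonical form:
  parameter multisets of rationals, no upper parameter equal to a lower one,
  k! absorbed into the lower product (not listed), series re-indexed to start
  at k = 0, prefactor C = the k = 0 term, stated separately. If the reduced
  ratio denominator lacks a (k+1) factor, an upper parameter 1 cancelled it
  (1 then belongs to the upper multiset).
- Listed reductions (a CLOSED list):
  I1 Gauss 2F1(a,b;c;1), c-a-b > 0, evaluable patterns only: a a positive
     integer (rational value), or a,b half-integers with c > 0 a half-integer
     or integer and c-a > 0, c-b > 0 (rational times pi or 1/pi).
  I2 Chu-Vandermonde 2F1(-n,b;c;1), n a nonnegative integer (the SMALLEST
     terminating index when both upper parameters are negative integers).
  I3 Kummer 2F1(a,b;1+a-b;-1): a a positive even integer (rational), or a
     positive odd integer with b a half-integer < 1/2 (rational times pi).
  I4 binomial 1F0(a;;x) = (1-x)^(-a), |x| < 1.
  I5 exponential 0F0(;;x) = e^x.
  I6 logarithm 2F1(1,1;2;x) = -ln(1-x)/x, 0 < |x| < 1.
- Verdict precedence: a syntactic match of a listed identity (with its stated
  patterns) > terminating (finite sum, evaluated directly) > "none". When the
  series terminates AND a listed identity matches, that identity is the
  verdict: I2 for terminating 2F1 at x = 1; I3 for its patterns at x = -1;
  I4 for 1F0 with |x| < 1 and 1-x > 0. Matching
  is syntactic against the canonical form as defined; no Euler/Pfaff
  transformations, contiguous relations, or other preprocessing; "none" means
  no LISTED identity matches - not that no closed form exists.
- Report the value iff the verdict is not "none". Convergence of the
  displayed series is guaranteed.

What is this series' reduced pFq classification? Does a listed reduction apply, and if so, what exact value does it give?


Reduced: x = \frac{1}{2}, 2F1, upper = {-\frac{2}{5}, \frac{1}{3}}, lower = {\frac{7}{15}}, C = -\frac{1}{5}. Verdict: none - at argument \frac{1}{2} the multisets {-\frac{2}{5}, \frac{1}{3}} ; {\frac{7}{15}} match no listed identity.

Structural cue: with t_0 = -\frac{1}{5}, the lower running product (prefactor -1/5) is a rising factorial.
Step ratio: r(k) = \frac{1}{2} * (k-\frac{2}{5}) (k+\frac{1}{3}) / [(k+\frac{7}{15}) (k+1)] - rational in k, leading ratio \frac{1}{2}; with t_0 = -\frac{1}{5}, classification follows.


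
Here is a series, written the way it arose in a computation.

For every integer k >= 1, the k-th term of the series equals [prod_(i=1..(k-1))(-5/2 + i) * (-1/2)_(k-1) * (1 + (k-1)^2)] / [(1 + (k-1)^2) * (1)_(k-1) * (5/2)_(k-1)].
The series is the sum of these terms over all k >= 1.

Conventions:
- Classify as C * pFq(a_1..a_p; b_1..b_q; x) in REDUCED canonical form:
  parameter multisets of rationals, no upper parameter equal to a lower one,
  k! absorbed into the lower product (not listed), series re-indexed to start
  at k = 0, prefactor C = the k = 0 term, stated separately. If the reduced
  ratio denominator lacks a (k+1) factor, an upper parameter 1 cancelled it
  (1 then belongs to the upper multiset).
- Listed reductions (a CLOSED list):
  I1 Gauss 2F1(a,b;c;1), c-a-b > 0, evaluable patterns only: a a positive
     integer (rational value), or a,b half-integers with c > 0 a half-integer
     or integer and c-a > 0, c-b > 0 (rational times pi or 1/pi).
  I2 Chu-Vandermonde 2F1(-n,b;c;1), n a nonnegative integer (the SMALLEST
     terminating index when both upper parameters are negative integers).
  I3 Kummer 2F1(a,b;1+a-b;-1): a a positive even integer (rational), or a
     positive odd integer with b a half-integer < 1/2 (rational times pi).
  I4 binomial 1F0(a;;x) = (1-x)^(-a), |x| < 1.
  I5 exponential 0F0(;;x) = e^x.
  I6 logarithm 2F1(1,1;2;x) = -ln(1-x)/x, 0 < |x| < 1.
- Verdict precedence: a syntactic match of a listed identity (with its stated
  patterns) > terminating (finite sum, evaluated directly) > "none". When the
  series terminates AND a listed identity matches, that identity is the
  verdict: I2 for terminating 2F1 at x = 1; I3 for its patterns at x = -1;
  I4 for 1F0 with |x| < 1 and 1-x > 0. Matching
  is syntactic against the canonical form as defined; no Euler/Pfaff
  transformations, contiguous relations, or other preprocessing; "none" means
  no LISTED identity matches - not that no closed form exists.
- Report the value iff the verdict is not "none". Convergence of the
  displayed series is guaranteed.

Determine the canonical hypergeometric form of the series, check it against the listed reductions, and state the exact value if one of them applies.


First insight: x = 1 and (1)_k (C = 1) is k! itself.
Consecutive-term ratio: r(k) = 1 * (k-3/2) (k-1/2) / [(k+5/2) (k+1)] - rational in k, leading ratio 1; with t_0 = 1, classification follows.

x = 1 here; the reduced form reads 2F1, upper {-3/2, -1/2}, lower {5/2}, C = 1. Verdict: Gauss's theorem I1 (half-integer case) applies (x = 1; upper {-3/2, -1/2} half-integers, c = 5/2 in the evaluable pattern). Sum: (105/256) * pi.


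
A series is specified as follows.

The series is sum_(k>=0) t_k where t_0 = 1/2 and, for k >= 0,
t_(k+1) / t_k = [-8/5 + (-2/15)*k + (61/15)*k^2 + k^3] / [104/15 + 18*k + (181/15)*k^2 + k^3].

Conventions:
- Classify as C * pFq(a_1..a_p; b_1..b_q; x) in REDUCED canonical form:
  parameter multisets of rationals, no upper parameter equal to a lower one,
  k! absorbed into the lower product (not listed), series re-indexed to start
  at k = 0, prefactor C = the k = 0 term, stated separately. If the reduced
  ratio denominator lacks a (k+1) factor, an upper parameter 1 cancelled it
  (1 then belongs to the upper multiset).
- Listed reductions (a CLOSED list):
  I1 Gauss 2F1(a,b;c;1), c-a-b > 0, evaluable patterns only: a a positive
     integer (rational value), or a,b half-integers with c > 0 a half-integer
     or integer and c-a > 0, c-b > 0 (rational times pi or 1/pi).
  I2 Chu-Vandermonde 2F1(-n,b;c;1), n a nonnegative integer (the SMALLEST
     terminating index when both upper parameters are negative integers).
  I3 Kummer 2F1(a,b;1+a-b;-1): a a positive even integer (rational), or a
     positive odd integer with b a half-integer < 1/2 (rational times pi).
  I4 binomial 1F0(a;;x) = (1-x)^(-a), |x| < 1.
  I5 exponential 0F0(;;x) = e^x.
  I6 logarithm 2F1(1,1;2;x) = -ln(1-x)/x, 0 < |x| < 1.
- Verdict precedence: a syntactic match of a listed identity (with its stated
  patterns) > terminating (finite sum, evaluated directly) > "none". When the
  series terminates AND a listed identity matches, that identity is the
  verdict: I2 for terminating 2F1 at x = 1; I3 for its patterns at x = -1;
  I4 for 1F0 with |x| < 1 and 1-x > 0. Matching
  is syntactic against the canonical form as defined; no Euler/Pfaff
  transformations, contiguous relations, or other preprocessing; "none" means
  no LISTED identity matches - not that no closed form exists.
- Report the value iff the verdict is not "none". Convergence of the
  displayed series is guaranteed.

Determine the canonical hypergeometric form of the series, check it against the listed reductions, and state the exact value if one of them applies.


Prefactor 1/2, argument 1: 2F1 with upper {-3/5, 4} over lower {52/5}. Verdict: the Gauss summation I1 fires (x = 1: the Gamma ratio telescopes since c-a-b = 7 > 0 and a = 4 in Z>0). Exact value: 3478/9375.

Structural cue: with t_0 = 1/2, cancel k + 2/3 from the displayed ratio first; then C = 1/2.
Consecutive-term ratio: r(k) = 1 * (k-3/5) (k+4) / [(k+52/5) (k+1)] - rational in k. x = 1; t_0 = 1/2; negate the roots.


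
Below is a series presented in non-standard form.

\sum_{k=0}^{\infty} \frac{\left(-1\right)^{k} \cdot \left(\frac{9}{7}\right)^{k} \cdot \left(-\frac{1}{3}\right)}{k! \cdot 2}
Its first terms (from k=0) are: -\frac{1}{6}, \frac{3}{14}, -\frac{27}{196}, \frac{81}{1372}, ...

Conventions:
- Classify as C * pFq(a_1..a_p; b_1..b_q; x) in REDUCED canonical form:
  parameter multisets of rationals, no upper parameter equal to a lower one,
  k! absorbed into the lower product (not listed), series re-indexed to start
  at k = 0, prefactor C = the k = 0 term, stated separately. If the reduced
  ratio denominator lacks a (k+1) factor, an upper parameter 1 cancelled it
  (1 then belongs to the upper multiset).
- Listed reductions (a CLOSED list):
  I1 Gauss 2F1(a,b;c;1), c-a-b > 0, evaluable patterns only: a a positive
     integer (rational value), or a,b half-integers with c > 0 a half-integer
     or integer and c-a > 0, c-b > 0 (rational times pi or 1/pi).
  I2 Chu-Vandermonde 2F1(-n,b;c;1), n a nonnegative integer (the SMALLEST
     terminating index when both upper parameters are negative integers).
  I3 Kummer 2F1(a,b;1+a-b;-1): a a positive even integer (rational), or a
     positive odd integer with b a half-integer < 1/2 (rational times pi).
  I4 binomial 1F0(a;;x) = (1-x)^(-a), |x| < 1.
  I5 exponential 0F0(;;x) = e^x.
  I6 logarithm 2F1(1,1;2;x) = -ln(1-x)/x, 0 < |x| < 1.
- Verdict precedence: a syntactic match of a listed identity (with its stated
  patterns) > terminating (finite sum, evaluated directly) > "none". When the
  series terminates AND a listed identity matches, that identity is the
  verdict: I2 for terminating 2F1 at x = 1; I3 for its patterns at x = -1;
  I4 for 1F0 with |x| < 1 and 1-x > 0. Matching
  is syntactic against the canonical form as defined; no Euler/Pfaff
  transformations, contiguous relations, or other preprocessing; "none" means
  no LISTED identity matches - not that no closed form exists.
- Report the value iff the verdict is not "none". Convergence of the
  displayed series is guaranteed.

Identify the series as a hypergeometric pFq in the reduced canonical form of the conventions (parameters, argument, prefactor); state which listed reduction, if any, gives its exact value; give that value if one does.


At argument -\frac{9}{7}: a 0F0 with upper {-}, lower {-}, scaled by C = -\frac{1}{6}. Verdict: the I5 exponential reduction fires (the 0F0 exponential series at x = -\frac{9}{7}). Hence: \left(-\frac{1}{6}\right) \cdot e^{-\frac{9}{7}}.

The tell: with t_0 = -\frac{1}{6}, the constant factors (C = -1/6) combine into one prefactor.
Ratio: r(k) = -\frac{9}{7} * 1 / [(k+1)] - rational in k. x = -\frac{9}{7}; t_0 = -\frac{1}{6}; negate the roots.


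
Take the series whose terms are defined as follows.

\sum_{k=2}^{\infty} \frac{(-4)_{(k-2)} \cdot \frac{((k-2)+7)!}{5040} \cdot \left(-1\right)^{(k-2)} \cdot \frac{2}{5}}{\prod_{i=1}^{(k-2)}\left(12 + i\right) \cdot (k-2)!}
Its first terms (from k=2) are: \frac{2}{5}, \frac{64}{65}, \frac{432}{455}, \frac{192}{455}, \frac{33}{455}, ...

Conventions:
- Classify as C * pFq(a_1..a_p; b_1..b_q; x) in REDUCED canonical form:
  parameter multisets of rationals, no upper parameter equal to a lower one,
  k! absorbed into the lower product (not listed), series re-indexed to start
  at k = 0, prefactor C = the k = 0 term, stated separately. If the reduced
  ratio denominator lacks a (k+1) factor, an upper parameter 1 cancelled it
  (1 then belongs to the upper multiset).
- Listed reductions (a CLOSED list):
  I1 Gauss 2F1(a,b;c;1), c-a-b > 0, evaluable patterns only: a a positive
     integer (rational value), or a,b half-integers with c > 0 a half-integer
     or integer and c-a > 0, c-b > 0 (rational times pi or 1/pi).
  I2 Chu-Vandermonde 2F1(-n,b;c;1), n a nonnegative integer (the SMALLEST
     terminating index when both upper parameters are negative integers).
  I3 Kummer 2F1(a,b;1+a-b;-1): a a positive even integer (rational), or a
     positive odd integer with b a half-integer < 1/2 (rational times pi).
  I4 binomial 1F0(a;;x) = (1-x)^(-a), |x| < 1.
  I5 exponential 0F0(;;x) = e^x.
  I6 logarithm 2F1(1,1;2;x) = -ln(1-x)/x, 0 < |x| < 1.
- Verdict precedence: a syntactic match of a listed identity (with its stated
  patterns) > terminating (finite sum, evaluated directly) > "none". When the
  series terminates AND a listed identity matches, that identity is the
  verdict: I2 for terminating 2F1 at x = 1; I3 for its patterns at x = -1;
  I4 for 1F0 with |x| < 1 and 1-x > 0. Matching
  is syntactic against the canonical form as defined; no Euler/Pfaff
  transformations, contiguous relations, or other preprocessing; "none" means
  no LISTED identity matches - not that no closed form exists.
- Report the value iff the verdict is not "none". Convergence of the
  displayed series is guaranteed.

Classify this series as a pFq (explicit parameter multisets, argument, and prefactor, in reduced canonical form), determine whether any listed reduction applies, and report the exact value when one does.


Classification (C = \frac{2}{5}): 2F1 with upper {-4, 8}, lower {13}, argument x = -1. Verdict: Kummer (I3) applies (x = -1; c = 13 equals 1+a-b for upper {-4, 8}: listed pattern). Hence: \frac{99}{35}.

First insight: x = -1 and the factorial ratio (prefactor 2/5) (k+a-1)!/(a-1)! is a rising factorial (a)_k.
Adjacent-term ratio: r(k) = -1 * (k-4) (k+8) / [(k+13) (k+1)] - rational; roots negated = parameters, x = -1, C = \frac{2}{5}.
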